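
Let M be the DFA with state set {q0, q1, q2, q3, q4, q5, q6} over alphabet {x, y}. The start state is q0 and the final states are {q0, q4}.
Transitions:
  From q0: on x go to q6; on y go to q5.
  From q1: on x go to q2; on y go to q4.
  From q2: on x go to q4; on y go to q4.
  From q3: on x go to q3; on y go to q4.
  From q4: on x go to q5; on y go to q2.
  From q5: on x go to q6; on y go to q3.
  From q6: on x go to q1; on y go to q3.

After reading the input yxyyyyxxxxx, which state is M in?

q0 --y--> q5
q5 --x--> q6
q6 --y--> q3
q3 --y--> q4
q4 --y--> q2
q2 --y--> q4
q4 --x--> q5
q5 --x--> q6
q6 --x--> q1
q1 --x--> q2
q2 --x--> q4

q4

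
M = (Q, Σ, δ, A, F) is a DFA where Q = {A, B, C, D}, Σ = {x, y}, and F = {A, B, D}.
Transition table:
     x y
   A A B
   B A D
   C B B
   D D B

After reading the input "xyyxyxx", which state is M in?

A

A --x--> A
A --y--> B
B --y--> D
D --x--> D
D --y--> B
B --x--> A
A --x--> A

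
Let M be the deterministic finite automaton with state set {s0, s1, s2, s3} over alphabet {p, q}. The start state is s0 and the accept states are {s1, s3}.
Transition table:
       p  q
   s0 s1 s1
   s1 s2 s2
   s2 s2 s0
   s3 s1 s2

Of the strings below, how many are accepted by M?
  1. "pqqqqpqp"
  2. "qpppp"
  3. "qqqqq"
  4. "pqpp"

"pqqqqpqp": accepted
"qpppp": rejected
"qqqqq": rejected
"pqpp": rejected

1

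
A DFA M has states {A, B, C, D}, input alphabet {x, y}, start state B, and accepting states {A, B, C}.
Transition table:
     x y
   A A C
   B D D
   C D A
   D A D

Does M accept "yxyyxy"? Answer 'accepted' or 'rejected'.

B --y--> D
D --x--> A
A --y--> C
C --y--> A
A --x--> A
A --y--> C
End in state C, which is an accepting state.

accepted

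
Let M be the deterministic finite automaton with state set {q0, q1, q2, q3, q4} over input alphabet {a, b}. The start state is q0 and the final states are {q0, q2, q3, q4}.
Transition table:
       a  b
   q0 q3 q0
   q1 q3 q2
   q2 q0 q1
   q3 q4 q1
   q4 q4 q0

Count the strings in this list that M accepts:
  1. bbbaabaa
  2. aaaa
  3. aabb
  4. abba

bbbaabaa: accepted
aaaa: accepted
aabb: accepted
abba: accepted

4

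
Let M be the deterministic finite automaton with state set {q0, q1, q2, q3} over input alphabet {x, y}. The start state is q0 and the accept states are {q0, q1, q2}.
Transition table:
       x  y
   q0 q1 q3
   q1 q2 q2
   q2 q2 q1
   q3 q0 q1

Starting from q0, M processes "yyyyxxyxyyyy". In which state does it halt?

q2

q0 --y--> q3
q3 --y--> q1
q1 --y--> q2
q2 --y--> q1
q1 --x--> q2
q2 --x--> q2
q2 --y--> q1
q1 --x--> q2
q2 --y--> q1
q1 --y--> q2
q2 --y--> q1
q1 --y--> q2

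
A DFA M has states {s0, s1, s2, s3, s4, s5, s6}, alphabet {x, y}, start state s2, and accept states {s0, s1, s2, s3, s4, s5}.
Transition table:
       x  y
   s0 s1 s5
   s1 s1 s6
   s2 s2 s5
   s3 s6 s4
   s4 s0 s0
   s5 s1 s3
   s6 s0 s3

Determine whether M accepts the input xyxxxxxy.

s2 --x--> s2
s2 --y--> s5
s5 --x--> s1
s1 --x--> s1
s1 --x--> s1
s1 --x--> s1
s1 --x--> s1
s1 --y--> s6
End in state s6, which is not an accepting state.

rejected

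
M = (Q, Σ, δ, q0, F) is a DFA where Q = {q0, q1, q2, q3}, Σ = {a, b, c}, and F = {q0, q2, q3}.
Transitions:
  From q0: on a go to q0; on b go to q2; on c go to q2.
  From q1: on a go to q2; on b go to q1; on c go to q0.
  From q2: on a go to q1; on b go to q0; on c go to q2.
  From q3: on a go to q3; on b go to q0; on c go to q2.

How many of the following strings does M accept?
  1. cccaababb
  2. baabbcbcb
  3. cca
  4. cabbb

2

cccaababb: accepted
baabbcbcb: accepted
cca: rejected
cabbb: rejected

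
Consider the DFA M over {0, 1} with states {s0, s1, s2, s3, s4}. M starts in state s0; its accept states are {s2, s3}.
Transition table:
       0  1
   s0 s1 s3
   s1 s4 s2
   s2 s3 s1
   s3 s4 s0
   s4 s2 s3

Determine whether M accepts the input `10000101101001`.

s0 --1--> s3
s3 --0--> s4
s4 --0--> s2
s2 --0--> s3
s3 --0--> s4
s4 --1--> s3
s3 --0--> s4
s4 --1--> s3
s3 --1--> s0
s0 --0--> s1
s1 --1--> s2
s2 --0--> s3
s3 --0--> s4
s4 --1--> s3
End in state s3, which is an accepting state.

accepted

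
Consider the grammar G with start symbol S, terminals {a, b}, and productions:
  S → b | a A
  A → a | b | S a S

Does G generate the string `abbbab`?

no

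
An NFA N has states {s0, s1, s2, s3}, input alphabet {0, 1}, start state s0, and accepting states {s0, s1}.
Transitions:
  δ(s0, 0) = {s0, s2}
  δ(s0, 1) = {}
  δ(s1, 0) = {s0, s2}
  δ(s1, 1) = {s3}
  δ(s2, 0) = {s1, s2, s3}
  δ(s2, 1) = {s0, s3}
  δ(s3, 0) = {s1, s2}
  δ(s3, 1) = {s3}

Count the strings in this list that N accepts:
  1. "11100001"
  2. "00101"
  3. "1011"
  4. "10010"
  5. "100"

1

"11100001": rejected
"00101": accepted
"1011": rejected
"10010": rejected
"100": rejected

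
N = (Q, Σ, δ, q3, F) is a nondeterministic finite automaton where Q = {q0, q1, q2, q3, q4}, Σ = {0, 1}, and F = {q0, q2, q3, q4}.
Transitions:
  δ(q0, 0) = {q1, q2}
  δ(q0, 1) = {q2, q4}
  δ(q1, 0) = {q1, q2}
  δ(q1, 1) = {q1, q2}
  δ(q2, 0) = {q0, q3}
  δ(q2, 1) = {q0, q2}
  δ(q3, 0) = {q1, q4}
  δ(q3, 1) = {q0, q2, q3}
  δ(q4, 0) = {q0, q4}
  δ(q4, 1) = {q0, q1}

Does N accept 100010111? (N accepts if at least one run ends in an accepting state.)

accepted

Start: {q3}
read 1: {q0, q2, q3}
read 0: {q0, q1, q2, q3, q4}
read 0: {q0, q1, q2, q3, q4}
read 0: {q0, q1, q2, q3, q4}
read 1: {q0, q1, q2, q3, q4}
read 0: {q0, q1, q2, q3, q4}
read 1: {q0, q1, q2, q3, q4}
read 1: {q0, q1, q2, q3, q4}
read 1: {q0, q1, q2, q3, q4}
Reachable ∩ accepting = {q0, q2, q3, q4} — nonempty.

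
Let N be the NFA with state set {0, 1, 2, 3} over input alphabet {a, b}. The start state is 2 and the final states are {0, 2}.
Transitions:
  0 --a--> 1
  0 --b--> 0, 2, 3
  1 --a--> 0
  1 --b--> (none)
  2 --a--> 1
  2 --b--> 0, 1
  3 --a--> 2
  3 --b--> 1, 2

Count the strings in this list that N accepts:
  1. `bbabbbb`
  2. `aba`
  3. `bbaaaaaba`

2

`bbabbbb`: accepted
`aba`: rejected
`bbaaaaaba`: accepted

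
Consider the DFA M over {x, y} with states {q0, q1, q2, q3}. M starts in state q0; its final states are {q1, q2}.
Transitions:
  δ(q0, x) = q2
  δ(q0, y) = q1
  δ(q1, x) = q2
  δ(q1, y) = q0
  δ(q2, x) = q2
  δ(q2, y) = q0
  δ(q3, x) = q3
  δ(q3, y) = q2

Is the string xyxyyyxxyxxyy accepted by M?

q0 --x--> q2
q2 --y--> q0
q0 --x--> q2
q2 --y--> q0
q0 --y--> q1
q1 --y--> q0
q0 --x--> q2
q2 --x--> q2
q2 --y--> q0
q0 --x--> q2
q2 --x--> q2
q2 --y--> q0
q0 --y--> q1
End in state q1, which is an accepting state.

accepted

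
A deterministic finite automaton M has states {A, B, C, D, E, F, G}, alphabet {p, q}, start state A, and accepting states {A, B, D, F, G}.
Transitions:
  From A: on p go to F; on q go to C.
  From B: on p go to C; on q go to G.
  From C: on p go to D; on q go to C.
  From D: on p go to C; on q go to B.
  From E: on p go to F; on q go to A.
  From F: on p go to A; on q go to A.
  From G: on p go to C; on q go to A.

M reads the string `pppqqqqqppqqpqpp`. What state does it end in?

A --p--> F
F --p--> A
A --p--> F
F --q--> A
A --q--> C
C --q--> C
C --q--> C
C --q--> C
C --p--> D
D --p--> C
C --q--> C
C --q--> C
C --p--> D
D --q--> B
B --p--> C
C --p--> D

D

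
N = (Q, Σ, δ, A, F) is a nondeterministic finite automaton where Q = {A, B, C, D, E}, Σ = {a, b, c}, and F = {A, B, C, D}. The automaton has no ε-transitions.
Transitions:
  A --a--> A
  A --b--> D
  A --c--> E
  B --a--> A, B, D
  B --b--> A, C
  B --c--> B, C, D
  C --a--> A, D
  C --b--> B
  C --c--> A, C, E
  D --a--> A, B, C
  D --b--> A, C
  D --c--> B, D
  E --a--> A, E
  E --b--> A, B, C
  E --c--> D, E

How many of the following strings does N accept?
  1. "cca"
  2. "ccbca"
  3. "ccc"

3

"cca": accepted
"ccbca": accepted
"ccc": accepted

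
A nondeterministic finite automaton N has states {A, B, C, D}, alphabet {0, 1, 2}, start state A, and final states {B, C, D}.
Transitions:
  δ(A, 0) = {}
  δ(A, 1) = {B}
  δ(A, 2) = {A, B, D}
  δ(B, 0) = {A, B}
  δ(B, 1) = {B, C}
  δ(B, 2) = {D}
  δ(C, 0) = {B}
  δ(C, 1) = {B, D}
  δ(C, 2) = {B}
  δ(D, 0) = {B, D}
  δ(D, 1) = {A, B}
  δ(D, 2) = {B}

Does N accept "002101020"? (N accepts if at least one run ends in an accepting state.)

rejected

Start: {A}
read 0: {}
The reachable set is empty and stays empty for the remaining 8 symbols.
Reachable ∩ accepting = {} — empty.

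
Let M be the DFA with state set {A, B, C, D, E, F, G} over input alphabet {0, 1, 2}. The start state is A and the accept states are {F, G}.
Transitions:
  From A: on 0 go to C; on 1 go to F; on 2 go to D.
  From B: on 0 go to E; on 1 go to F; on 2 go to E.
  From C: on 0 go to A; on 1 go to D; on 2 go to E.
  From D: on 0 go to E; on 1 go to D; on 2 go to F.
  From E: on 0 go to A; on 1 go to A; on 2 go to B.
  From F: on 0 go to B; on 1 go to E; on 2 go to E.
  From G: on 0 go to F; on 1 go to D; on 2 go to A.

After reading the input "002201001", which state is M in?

A --0--> C
C --0--> A
A --2--> D
D --2--> F
F --0--> B
B --1--> F
F --0--> B
B --0--> E
E --1--> A

A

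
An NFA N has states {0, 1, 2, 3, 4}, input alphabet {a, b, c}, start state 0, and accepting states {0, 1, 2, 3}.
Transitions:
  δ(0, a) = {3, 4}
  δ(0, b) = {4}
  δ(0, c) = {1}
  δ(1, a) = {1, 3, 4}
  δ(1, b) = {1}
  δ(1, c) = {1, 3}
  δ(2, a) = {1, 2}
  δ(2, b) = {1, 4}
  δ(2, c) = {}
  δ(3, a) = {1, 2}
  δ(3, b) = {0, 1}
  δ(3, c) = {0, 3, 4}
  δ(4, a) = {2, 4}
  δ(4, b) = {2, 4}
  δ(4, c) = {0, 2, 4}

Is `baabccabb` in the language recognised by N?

accepted

Start: {0}
read b: {4}
read a: {2, 4}
read a: {1, 2, 4}
read b: {1, 2, 4}
read c: {0, 1, 2, 3, 4}
read c: {0, 1, 2, 3, 4}
read a: {1, 2, 3, 4}
read b: {0, 1, 2, 4}
read b: {1, 2, 4}
Reachable ∩ accepting = {1, 2} — nonempty.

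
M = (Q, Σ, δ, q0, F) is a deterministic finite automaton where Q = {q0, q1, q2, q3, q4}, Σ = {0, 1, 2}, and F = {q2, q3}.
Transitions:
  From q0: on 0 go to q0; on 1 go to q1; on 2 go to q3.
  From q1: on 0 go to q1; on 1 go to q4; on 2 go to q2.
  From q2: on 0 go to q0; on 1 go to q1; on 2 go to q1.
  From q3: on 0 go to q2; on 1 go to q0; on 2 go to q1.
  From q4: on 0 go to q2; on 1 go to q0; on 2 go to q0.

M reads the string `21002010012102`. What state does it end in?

q0 --2--> q3
q3 --1--> q0
q0 --0--> q0
q0 --0--> q0
q0 --2--> q3
q3 --0--> q2
q2 --1--> q1
q1 --0--> q1
q1 --0--> q1
q1 --1--> q4
q4 --2--> q0
q0 --1--> q1
q1 --0--> q1
q1 --2--> q2

q2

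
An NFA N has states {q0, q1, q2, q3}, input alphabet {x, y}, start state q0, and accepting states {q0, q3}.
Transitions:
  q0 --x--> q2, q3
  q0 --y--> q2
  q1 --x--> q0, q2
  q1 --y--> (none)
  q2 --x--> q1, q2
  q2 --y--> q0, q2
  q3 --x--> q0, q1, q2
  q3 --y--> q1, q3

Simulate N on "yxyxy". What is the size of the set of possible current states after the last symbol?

4

Start: {q0}
read y: {q2}
read x: {q1, q2}
read y: {q0, q2}
read x: {q1, q2, q3}
read y: {q0, q1, q2, q3}
Final reachable set {q0, q1, q2, q3} has 4 states.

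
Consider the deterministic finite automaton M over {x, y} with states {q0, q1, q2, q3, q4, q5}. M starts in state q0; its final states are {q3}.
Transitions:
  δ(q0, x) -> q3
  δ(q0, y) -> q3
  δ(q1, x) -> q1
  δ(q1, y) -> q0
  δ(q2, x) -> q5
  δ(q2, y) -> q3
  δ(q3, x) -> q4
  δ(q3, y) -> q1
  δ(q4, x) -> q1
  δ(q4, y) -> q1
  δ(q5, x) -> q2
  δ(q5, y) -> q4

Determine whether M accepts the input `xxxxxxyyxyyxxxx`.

rejected

q0 --x--> q3
q3 --x--> q4
q4 --x--> q1
q1 --x--> q1
q1 --x--> q1
q1 --x--> q1
q1 --y--> q0
q0 --y--> q3
q3 --x--> q4
q4 --y--> q1
q1 --y--> q0
q0 --x--> q3
q3 --x--> q4
q4 --x--> q1
q1 --x--> q1
End in state q1, which is not an accepting state.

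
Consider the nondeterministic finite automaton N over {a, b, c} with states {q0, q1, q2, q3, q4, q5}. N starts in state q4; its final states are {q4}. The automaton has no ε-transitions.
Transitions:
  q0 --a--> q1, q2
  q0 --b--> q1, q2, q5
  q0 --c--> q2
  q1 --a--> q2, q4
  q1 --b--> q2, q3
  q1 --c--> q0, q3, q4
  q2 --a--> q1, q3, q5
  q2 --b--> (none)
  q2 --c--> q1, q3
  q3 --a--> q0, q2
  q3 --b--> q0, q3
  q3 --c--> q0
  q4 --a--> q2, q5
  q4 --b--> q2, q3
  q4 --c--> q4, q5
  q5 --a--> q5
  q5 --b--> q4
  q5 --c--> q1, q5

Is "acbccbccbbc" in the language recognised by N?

accepted

Start: {q4}
read a: {q2, q5}
read c: {q1, q3, q5}
read b: {q0, q2, q3, q4}
read c: {q0, q1, q2, q3, q4, q5}
read c: {q0, q1, q2, q3, q4, q5}
read b: {q0, q1, q2, q3, q4, q5}
read c: {q0, q1, q2, q3, q4, q5}
read c: {q0, q1, q2, q3, q4, q5}
read b: {q0, q1, q2, q3, q4, q5}
read b: {q0, q1, q2, q3, q4, q5}
read c: {q0, q1, q2, q3, q4, q5}
Reachable ∩ accepting = {q4} — nonempty.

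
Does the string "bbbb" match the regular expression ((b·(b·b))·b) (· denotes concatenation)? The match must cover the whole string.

Split as bbb·b: (b·(b·b)) matches bbb and b matches b.

yes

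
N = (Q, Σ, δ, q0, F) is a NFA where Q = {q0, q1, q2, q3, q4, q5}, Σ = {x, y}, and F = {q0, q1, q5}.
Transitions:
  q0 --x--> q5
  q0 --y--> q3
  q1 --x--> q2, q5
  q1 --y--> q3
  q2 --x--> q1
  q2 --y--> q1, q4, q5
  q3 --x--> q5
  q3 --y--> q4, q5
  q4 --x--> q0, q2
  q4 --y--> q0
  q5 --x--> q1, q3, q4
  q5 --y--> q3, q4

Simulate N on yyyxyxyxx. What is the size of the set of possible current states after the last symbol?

6

Start: {q0}
read y: {q3}
read y: {q4, q5}
read y: {q0, q3, q4}
read x: {q0, q2, q5}
read y: {q1, q3, q4, q5}
read x: {q0, q1, q2, q3, q4, q5}
read y: {q0, q1, q3, q4, q5}
read x: {q0, q1, q2, q3, q4, q5}
read x: {q0, q1, q2, q3, q4, q5}
Final reachable set {q0, q1, q2, q3, q4, q5} has 6 states.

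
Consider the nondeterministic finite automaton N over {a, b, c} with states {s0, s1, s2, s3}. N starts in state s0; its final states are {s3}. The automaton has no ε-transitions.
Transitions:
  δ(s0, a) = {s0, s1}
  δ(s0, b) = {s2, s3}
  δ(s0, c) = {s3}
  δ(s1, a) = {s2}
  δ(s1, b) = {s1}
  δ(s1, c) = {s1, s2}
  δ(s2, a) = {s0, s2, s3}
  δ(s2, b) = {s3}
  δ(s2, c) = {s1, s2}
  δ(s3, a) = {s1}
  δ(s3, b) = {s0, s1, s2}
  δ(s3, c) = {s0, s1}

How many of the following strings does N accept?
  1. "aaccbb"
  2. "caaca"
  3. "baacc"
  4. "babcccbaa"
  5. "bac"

"aaccbb": accepted
"caaca": accepted
"baacc": accepted
"babcccbaa": accepted
"bac": accepted

5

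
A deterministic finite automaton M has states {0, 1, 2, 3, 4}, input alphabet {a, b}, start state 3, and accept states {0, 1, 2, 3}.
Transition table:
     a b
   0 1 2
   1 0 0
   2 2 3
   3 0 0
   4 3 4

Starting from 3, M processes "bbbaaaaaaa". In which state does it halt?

3 --b--> 0
0 --b--> 2
2 --b--> 3
3 --a--> 0
0 --a--> 1
1 --a--> 0
0 --a--> 1
1 --a--> 0
0 --a--> 1
1 --a--> 0

0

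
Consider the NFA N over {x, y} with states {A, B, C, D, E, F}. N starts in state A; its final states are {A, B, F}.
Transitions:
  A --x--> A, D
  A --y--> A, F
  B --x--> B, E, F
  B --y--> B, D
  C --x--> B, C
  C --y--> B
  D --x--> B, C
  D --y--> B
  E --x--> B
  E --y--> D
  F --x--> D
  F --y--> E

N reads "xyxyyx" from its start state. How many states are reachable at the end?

6

Start: {A}
read x: {A, D}
read y: {A, B, F}
read x: {A, B, D, E, F}
read y: {A, B, D, E, F}
read y: {A, B, D, E, F}
read x: {A, B, C, D, E, F}
Final reachable set {A, B, C, D, E, F} has 6 states.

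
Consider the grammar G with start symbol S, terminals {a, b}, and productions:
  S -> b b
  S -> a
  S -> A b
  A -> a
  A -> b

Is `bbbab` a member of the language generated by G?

no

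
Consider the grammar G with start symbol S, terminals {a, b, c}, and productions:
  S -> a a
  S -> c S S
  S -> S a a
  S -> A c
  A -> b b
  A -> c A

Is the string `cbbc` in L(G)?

yes

S ⇒ Ac ⇒ cAc ⇒ cbbc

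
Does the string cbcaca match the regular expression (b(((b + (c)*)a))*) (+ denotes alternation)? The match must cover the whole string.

No split of cbcaca into u·v has b matching u and (((b+(c)*)a))* matching v.

no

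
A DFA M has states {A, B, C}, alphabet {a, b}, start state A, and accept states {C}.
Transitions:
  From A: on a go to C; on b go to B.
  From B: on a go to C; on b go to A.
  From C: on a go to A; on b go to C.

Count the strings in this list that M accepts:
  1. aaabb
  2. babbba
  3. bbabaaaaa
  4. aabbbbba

2

aaabb: accepted
babbba: rejected
bbabaaaaa: rejected
aabbbbba: accepted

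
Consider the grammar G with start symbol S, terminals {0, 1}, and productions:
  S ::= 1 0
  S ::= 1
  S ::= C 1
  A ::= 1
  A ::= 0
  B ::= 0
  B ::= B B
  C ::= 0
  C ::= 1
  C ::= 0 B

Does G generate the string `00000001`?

yes

S ⇒ C1 ⇒ 0B1 ⇒ 0BB1 ⇒ 0BBB1 ⇒ 0BBBB1 ⇒ 00BBB1 ⇒ 000BB1 ⇒ 0000B1 ⇒ 0000BB1 ⇒ 0000BBB1 ⇒ 00000BB1 ⇒ 000000B1 ⇒ 00000001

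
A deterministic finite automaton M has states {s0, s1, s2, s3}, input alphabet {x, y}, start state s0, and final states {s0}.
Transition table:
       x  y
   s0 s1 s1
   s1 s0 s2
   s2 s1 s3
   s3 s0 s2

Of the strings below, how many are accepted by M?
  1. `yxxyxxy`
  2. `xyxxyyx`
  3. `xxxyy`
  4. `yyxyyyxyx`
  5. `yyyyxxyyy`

0

`yxxyxxy`: rejected
`xyxxyyx`: rejected
`xxxyy`: rejected
`yyxyyyxyx`: rejected
`yyyyxxyyy`: rejected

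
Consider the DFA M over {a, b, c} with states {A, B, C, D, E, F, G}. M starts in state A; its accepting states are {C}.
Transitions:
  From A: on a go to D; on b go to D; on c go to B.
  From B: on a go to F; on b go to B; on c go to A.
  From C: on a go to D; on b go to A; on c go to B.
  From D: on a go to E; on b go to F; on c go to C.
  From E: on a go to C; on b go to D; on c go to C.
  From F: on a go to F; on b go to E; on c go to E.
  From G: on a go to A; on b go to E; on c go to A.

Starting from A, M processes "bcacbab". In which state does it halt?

A --b--> D
D --c--> C
C --a--> D
D --c--> C
C --b--> A
A --a--> D
D --b--> F

F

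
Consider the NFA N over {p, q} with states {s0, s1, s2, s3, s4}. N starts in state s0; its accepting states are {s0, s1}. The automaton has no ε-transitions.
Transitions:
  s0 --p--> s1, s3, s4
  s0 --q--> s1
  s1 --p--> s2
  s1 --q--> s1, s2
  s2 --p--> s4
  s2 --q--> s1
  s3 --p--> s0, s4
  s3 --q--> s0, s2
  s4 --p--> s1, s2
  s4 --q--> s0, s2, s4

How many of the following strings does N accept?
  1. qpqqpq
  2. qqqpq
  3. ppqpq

3

qpqqpq: accepted
qqqpq: accepted
ppqpq: accepted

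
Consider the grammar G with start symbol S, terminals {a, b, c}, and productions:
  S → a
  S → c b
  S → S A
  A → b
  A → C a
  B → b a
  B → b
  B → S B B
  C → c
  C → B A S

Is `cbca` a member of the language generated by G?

yes

S ⇒ SA ⇒ cbA ⇒ cbCa ⇒ cbca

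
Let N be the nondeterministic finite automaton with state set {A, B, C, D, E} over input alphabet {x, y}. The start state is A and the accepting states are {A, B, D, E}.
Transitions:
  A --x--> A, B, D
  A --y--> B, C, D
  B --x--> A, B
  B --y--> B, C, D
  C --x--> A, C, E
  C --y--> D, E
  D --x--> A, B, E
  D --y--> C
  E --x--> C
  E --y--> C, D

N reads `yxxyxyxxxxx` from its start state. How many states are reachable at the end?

Start: {A}
read y: {B, C, D}
read x: {A, B, C, E}
read x: {A, B, C, D, E}
read y: {B, C, D, E}
read x: {A, B, C, E}
read y: {B, C, D, E}
read x: {A, B, C, E}
read x: {A, B, C, D, E}
read x: {A, B, C, D, E}
read x: {A, B, C, D, E}
read x: {A, B, C, D, E}
Final reachable set {A, B, C, D, E} has 5 states.

5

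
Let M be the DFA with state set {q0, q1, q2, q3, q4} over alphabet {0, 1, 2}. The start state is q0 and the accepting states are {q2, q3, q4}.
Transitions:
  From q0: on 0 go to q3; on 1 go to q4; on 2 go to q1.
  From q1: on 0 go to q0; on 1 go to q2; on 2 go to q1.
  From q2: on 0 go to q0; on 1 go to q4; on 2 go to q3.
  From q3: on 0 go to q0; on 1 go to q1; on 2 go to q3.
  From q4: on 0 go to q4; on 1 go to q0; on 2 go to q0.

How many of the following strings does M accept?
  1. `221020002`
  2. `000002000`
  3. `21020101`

0

`221020002`: rejected
`000002000`: rejected
`21020101`: rejected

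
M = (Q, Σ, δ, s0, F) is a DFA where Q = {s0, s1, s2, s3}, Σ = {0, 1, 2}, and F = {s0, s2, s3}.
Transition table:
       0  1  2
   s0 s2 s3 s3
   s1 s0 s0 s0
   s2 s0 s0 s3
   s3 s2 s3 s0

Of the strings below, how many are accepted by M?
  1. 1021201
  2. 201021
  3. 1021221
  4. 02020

4

1021201: accepted
201021: accepted
1021221: accepted
02020: accepted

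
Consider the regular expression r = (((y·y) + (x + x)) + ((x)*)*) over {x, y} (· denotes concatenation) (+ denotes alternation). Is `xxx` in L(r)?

The right alternative ((x)*)* matches xxx.

yes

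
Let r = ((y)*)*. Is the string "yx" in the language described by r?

no

yx cannot be split into zero or more pieces each matching (y)*.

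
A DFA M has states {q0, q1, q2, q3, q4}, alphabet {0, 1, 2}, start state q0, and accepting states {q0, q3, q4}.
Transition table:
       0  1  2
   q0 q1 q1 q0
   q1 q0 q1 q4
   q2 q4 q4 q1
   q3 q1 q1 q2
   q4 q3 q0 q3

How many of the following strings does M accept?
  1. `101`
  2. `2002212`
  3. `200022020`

2

`101`: rejected
`2002212`: accepted
`200022020`: accepted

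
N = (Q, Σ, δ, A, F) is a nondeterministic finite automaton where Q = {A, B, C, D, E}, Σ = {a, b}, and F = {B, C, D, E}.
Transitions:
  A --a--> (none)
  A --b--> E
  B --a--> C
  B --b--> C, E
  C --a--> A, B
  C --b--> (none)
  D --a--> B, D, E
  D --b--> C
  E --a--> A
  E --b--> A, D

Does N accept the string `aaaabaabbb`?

Start: {A}
read a: {}
The reachable set is empty and stays empty for the remaining 9 symbols.
Reachable ∩ accepting = {} — empty.

rejected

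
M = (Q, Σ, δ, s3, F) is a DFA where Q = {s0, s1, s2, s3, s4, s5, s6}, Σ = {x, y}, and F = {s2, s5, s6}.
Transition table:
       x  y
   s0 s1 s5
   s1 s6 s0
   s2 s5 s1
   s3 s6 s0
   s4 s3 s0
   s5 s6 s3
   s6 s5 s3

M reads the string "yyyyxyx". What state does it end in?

s3 --y--> s0
s0 --y--> s5
s5 --y--> s3
s3 --y--> s0
s0 --x--> s1
s1 --y--> s0
s0 --x--> s1

s1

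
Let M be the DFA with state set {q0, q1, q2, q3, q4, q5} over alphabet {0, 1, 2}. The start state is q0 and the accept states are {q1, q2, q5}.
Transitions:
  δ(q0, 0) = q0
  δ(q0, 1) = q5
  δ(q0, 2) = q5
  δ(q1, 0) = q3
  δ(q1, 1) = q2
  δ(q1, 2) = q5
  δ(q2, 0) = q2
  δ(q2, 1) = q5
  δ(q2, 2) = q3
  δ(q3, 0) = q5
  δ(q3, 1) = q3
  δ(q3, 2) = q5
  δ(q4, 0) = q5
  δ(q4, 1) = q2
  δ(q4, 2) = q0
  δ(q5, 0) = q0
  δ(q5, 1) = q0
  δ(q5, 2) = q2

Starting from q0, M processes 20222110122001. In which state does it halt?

q0 --2--> q5
q5 --0--> q0
q0 --2--> q5
q5 --2--> q2
q2 --2--> q3
q3 --1--> q3
q3 --1--> q3
q3 --0--> q5
q5 --1--> q0
q0 --2--> q5
q5 --2--> q2
q2 --0--> q2
q2 --0--> q2
q2 --1--> q5

q5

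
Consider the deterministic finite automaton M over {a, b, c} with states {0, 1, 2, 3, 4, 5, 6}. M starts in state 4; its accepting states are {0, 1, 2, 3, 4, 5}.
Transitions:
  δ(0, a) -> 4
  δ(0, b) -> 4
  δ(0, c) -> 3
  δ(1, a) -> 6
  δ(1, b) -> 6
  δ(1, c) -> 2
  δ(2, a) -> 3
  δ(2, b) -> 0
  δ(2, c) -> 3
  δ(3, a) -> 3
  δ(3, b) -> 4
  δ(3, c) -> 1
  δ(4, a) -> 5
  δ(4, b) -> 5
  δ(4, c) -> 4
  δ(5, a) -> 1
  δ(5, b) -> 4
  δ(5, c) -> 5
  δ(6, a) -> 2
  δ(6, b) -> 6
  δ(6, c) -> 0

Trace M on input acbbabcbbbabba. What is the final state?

4 --a--> 5
5 --c--> 5
5 --b--> 4
4 --b--> 5
5 --a--> 1
1 --b--> 6
6 --c--> 0
0 --b--> 4
4 --b--> 5
5 --b--> 4
4 --a--> 5
5 --b--> 4
4 --b--> 5
5 --a--> 1

1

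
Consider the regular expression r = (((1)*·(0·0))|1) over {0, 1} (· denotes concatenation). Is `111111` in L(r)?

Neither ((1)*·(0·0)) nor 1 matches 111111.

no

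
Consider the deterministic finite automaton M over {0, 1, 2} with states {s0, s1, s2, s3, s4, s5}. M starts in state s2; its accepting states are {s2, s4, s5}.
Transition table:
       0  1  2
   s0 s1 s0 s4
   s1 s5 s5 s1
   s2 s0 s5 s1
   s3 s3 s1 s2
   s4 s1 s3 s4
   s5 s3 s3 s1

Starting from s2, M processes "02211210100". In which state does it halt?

s2 --0--> s0
s0 --2--> s4
s4 --2--> s4
s4 --1--> s3
s3 --1--> s1
s1 --2--> s1
s1 --1--> s5
s5 --0--> s3
s3 --1--> s1
s1 --0--> s5
s5 --0--> s3

s3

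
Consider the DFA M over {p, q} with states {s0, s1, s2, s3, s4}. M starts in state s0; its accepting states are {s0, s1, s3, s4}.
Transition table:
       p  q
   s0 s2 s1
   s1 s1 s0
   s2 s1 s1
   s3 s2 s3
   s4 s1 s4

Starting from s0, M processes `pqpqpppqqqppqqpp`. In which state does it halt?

s1

s0 --p--> s2
s2 --q--> s1
s1 --p--> s1
s1 --q--> s0
s0 --p--> s2
s2 --p--> s1
s1 --p--> s1
s1 --q--> s0
s0 --q--> s1
s1 --q--> s0
s0 --p--> s2
s2 --p--> s1
s1 --q--> s0
s0 --q--> s1
s1 --p--> s1
s1 --p--> s1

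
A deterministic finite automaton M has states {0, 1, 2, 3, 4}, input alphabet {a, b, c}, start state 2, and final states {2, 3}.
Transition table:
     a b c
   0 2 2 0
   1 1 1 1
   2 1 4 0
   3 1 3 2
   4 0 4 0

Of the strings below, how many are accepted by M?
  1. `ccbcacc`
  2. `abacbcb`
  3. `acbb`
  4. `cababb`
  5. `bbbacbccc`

`ccbcacc`: rejected
`abacbcb`: rejected
`acbb`: rejected
`cababb`: rejected
`bbbacbccc`: rejected

0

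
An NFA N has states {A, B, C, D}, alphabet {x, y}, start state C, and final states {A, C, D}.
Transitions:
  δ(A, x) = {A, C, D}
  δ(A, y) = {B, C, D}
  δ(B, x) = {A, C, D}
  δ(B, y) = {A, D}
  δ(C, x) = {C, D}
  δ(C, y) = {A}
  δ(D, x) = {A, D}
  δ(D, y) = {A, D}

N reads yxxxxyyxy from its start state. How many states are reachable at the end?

4

Start: {C}
read y: {A}
read x: {A, C, D}
read x: {A, C, D}
read x: {A, C, D}
read x: {A, C, D}
read y: {A, B, C, D}
read y: {A, B, C, D}
read x: {A, C, D}
read y: {A, B, C, D}
Final reachable set {A, B, C, D} has 4 states.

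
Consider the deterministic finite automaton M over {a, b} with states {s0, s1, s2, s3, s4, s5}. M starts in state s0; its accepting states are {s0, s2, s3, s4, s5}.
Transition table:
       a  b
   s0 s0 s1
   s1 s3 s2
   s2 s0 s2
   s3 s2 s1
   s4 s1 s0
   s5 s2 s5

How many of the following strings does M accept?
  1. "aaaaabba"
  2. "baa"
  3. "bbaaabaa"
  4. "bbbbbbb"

"aaaaabba": accepted
"baa": accepted
"bbaaabaa": accepted
"bbbbbbb": accepted

4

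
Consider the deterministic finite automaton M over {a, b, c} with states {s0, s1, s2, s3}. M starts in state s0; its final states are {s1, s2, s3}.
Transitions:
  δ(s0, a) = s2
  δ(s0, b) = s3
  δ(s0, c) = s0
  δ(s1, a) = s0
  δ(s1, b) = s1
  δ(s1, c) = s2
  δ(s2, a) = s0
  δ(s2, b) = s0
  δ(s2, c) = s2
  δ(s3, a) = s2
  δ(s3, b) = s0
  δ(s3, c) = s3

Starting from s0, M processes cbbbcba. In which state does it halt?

s2

s0 --c--> s0
s0 --b--> s3
s3 --b--> s0
s0 --b--> s3
s3 --c--> s3
s3 --b--> s0
s0 --a--> s2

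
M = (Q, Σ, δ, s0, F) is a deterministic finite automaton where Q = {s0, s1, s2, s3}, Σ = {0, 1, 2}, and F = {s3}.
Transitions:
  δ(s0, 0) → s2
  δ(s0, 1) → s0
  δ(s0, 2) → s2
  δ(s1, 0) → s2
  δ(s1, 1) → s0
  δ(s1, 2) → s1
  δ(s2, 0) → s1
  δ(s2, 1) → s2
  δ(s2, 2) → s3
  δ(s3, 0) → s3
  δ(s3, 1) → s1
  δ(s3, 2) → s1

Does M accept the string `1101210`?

s0 --1--> s0
s0 --1--> s0
s0 --0--> s2
s2 --1--> s2
s2 --2--> s3
s3 --1--> s1
s1 --0--> s2
End in state s2, which is not an accepting state.

rejected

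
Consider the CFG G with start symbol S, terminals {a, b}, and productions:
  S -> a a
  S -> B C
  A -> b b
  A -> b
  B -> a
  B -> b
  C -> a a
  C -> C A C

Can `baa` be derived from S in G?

S ⇒ BC ⇒ bC ⇒ baa

yes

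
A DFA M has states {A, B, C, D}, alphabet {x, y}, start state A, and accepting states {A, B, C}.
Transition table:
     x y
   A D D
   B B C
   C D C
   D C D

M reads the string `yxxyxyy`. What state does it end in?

C

A --y--> D
D --x--> C
C --x--> D
D --y--> D
D --x--> C
C --y--> C
C --y--> C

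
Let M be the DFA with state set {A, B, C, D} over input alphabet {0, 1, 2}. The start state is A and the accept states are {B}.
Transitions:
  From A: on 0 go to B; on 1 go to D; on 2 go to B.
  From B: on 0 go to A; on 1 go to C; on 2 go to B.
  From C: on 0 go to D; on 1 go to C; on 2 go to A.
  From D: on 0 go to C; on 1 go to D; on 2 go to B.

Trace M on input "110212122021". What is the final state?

C

A --1--> D
D --1--> D
D --0--> C
C --2--> A
A --1--> D
D --2--> B
B --1--> C
C --2--> A
A --2--> B
B --0--> A
A --2--> B
B --1--> C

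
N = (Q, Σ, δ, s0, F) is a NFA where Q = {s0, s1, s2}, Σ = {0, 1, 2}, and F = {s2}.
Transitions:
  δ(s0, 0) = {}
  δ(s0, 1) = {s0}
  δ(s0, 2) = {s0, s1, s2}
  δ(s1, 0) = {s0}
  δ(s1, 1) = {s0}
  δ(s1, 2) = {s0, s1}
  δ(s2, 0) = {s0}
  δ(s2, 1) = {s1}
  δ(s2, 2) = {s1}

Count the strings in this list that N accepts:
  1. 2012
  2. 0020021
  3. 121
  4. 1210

1

2012: accepted
0020021: rejected
121: rejected
1210: rejected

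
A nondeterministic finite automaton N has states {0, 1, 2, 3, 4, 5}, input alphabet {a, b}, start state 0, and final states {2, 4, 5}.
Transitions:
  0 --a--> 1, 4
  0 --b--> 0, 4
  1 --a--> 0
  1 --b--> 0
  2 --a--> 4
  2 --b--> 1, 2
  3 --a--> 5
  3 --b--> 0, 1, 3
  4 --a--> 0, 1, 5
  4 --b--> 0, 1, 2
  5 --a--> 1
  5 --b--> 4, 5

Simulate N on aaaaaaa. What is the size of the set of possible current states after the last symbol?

Start: {0}
read a: {1, 4}
read a: {0, 1, 5}
read a: {0, 1, 4}
read a: {0, 1, 4, 5}
read a: {0, 1, 4, 5}
read a: {0, 1, 4, 5}
read a: {0, 1, 4, 5}
Final reachable set {0, 1, 4, 5} has 4 states.

4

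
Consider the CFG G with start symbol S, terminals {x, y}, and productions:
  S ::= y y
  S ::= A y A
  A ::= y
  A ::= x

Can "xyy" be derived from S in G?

yes

S ⇒ AyA ⇒ xyA ⇒ xyy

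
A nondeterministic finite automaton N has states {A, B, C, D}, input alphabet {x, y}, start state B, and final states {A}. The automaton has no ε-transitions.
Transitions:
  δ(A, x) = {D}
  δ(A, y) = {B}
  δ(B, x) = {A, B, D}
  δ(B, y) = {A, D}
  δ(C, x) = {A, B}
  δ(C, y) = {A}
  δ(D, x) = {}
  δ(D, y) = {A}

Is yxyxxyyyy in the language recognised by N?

Start: {B}
read y: {A, D}
read x: {D}
read y: {A}
read x: {D}
read x: {}
The reachable set is empty and stays empty for the remaining 4 symbols.
Reachable ∩ accepting = {} — empty.

rejected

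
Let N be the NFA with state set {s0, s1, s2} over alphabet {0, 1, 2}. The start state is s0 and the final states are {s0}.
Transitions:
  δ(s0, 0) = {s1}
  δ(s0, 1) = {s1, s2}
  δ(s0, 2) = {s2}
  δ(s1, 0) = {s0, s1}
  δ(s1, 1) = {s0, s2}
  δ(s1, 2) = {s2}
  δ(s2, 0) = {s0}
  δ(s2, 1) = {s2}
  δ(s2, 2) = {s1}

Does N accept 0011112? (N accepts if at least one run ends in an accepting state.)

rejected

Start: {s0}
read 0: {s1}
read 0: {s0, s1}
read 1: {s0, s1, s2}
read 1: {s0, s1, s2}
read 1: {s0, s1, s2}
read 1: {s0, s1, s2}
read 2: {s1, s2}
Reachable ∩ accepting = {} — empty.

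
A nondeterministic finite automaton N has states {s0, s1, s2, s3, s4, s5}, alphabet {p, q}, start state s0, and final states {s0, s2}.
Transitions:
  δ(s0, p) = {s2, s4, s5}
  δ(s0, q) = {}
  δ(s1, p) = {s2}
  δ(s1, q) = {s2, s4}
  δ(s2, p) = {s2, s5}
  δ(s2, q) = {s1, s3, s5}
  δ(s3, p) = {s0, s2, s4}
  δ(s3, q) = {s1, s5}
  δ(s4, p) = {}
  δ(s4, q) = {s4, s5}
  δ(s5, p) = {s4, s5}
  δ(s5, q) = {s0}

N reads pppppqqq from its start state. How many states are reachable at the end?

Start: {s0}
read p: {s2, s4, s5}
read p: {s2, s4, s5}
read p: {s2, s4, s5}
read p: {s2, s4, s5}
read p: {s2, s4, s5}
read q: {s0, s1, s3, s4, s5}
read q: {s0, s1, s2, s4, s5}
read q: {s0, s1, s2, s3, s4, s5}
Final reachable set {s0, s1, s2, s3, s4, s5} has 6 states.

6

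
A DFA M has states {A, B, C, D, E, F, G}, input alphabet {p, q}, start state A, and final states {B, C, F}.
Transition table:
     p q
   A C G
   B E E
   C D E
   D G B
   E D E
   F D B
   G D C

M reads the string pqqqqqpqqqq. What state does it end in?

A --p--> C
C --q--> E
E --q--> E
E --q--> E
E --q--> E
E --q--> E
E --p--> D
D --q--> B
B --q--> E
E --q--> E
E --q--> E

E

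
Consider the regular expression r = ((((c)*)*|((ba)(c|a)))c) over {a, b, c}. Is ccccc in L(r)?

Split as cccc·c: (((c)*)*|((ba)(c|a))) matches cccc and c matches c.

yes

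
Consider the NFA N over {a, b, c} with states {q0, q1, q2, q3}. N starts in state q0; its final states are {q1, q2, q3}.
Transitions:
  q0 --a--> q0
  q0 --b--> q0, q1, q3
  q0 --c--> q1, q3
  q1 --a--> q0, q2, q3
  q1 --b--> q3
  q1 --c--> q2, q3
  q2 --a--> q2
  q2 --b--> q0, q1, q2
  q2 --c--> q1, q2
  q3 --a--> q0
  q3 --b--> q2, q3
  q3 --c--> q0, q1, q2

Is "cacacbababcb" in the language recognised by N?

accepted

Start: {q0}
read c: {q1, q3}
read a: {q0, q2, q3}
read c: {q0, q1, q2, q3}
read a: {q0, q2, q3}
read c: {q0, q1, q2, q3}
read b: {q0, q1, q2, q3}
read a: {q0, q2, q3}
read b: {q0, q1, q2, q3}
read a: {q0, q2, q3}
read b: {q0, q1, q2, q3}
read c: {q0, q1, q2, q3}
read b: {q0, q1, q2, q3}
Reachable ∩ accepting = {q1, q2, q3} — nonempty.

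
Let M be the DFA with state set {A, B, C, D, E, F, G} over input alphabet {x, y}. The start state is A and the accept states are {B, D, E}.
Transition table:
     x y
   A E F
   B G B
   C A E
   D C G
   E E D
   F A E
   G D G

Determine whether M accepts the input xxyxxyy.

A --x--> E
E --x--> E
E --y--> D
D --x--> C
C --x--> A
A --y--> F
F --y--> E
End in state E, which is an accepting state.

accepted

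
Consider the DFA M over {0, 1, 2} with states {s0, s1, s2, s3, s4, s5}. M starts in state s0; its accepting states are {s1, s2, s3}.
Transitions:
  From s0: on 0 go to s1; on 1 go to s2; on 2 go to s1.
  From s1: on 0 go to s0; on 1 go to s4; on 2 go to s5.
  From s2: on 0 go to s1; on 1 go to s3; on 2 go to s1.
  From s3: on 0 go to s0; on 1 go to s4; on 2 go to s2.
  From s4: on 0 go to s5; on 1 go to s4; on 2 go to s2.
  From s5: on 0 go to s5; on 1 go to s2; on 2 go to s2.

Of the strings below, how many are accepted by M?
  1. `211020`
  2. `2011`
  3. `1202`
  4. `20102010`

`211020`: accepted
`2011`: accepted
`1202`: accepted
`20102010`: accepted

4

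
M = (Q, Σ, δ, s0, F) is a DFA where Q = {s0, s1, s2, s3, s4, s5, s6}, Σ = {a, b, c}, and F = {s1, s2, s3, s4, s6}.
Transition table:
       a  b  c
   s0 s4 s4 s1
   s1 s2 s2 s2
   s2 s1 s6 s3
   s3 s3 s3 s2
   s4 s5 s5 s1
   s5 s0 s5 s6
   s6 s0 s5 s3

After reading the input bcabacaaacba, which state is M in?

s0 --b--> s4
s4 --c--> s1
s1 --a--> s2
s2 --b--> s6
s6 --a--> s0
s0 --c--> s1
s1 --a--> s2
s2 --a--> s1
s1 --a--> s2
s2 --c--> s3
s3 --b--> s3
s3 --a--> s3

s3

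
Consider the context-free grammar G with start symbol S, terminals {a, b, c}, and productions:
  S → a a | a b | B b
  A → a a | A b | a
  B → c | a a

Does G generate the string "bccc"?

no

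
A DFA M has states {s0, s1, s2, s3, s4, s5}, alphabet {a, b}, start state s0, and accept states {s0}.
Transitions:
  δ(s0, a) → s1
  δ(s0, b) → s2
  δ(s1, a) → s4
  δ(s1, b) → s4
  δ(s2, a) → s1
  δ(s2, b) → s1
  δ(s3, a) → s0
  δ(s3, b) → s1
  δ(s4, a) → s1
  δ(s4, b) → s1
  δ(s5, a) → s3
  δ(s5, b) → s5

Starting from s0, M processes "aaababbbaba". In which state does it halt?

s0 --a--> s1
s1 --a--> s4
s4 --a--> s1
s1 --b--> s4
s4 --a--> s1
s1 --b--> s4
s4 --b--> s1
s1 --b--> s4
s4 --a--> s1
s1 --b--> s4
s4 --a--> s1

s1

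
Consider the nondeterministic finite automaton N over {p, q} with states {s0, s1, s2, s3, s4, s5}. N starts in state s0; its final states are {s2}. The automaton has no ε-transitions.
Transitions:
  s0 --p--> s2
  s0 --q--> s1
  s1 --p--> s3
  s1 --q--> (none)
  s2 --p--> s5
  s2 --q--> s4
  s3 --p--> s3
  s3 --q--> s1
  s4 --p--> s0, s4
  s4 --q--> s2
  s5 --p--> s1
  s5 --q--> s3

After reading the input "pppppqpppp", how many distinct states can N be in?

1

Start: {s0}
read p: {s2}
read p: {s5}
read p: {s1}
read p: {s3}
read p: {s3}
read q: {s1}
read p: {s3}
read p: {s3}
read p: {s3}
read p: {s3}
Final reachable set {s3} has 1 state.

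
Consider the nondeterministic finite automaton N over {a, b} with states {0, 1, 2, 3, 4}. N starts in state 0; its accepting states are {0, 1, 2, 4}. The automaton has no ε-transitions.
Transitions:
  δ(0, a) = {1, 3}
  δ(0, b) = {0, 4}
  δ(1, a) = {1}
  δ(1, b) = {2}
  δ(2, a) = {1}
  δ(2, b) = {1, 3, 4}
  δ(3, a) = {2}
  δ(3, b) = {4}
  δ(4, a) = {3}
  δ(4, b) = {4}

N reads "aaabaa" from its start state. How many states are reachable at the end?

1

Start: {0}
read a: {1, 3}
read a: {1, 2}
read a: {1}
read b: {2}
read a: {1}
read a: {1}
Final reachable set {1} has 1 state.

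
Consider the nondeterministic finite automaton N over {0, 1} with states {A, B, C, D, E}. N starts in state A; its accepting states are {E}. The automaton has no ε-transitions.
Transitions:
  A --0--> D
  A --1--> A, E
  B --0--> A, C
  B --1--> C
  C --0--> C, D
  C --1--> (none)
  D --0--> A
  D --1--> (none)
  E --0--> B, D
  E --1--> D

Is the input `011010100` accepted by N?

Start: {A}
read 0: {D}
read 1: {}
The reachable set is empty and stays empty for the remaining 7 symbols.
Reachable ∩ accepting = {} — empty.

rejected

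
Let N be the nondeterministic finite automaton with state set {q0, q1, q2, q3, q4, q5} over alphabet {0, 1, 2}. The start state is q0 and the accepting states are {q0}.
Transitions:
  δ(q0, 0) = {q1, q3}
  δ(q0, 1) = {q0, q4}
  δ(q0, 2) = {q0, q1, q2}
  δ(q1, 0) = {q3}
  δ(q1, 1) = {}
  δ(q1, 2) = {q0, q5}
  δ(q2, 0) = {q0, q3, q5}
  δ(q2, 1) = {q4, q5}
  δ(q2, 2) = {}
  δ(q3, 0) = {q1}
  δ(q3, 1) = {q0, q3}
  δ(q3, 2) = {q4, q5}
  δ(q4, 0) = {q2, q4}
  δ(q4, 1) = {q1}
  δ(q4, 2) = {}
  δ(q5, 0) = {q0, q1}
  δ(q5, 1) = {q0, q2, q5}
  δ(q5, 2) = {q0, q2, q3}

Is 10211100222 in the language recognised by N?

accepted

Start: {q0}
read 1: {q0, q4}
read 0: {q1, q2, q3, q4}
read 2: {q0, q4, q5}
read 1: {q0, q1, q2, q4, q5}
read 1: {q0, q1, q2, q4, q5}
read 1: {q0, q1, q2, q4, q5}
read 0: {q0, q1, q2, q3, q4, q5}
read 0: {q0, q1, q2, q3, q4, q5}
read 2: {q0, q1, q2, q3, q4, q5}
read 2: {q0, q1, q2, q3, q4, q5}
read 2: {q0, q1, q2, q3, q4, q5}
Reachable ∩ accepting = {q0} — nonempty.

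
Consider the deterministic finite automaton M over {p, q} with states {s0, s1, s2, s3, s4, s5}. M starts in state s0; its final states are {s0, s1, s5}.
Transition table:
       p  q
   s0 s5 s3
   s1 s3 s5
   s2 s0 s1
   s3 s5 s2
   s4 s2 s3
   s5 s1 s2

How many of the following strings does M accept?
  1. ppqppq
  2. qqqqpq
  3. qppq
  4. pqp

3

ppqppq: rejected
qqqqpq: accepted
qppq: accepted
pqp: accepted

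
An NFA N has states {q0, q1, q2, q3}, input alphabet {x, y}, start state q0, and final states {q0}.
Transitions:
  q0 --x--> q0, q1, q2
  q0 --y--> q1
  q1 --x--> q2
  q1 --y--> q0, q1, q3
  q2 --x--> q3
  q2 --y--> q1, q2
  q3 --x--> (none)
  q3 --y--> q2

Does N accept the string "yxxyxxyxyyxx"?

Start: {q0}
read y: {q1}
read x: {q2}
read x: {q3}
read y: {q2}
read x: {q3}
read x: {}
The reachable set is empty and stays empty for the remaining 6 symbols.
Reachable ∩ accepting = {} — empty.

rejected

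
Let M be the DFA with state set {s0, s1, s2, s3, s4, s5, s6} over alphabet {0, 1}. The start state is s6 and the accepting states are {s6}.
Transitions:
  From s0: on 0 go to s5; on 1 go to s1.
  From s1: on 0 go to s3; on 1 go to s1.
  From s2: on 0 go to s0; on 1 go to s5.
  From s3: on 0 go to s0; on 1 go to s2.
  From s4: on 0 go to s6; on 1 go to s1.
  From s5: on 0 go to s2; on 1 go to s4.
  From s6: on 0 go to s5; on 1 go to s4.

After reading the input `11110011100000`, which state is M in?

s6 --1--> s4
s4 --1--> s1
s1 --1--> s1
s1 --1--> s1
s1 --0--> s3
s3 --0--> s0
s0 --1--> s1
s1 --1--> s1
s1 --1--> s1
s1 --0--> s3
s3 --0--> s0
s0 --0--> s5
s5 --0--> s2
s2 --0--> s0

s0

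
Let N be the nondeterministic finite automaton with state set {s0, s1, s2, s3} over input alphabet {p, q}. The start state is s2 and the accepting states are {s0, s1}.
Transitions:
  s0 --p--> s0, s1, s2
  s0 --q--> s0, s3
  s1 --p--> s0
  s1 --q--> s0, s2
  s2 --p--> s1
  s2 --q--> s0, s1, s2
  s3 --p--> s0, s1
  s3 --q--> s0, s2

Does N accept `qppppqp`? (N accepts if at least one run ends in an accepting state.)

Start: {s2}
read q: {s0, s1, s2}
read p: {s0, s1, s2}
read p: {s0, s1, s2}
read p: {s0, s1, s2}
read p: {s0, s1, s2}
read q: {s0, s1, s2, s3}
read p: {s0, s1, s2}
Reachable ∩ accepting = {s0, s1} — nonempty.

accepted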